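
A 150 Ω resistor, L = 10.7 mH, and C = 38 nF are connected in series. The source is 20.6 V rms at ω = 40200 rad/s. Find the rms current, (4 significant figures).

X_L = ωL = 430.1 Ω
X_C = 1/(ωC) = 654.6 Ω
Net reactance X = X_L − X_C = -224.5 Ω
Z = 150.0 − j224.5 Ω
|Z| = √(150.0² + 224.5²) = 270.0 Ω
I = V/|Z| = 20.6/270.0 = 76.30 mA

76.30 mA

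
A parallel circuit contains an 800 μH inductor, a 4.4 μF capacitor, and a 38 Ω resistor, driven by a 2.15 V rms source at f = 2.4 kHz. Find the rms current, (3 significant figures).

ω = 2πf = 15080 rad/s
X_L = ωL = 12.1 Ω
X_C = 1/(ωC) = 15.1 Ω
Parallel: admittances add. Y = 1/R + 1/(jωL) + jωC
Y = (0.0263 − j0.0165) S
|Y| = 0.0311 S → |Z| = 1/|Y| = 32.2 Ω, ∠Z = −∠Y = 32.2°
I = V/|Z| = 2.15/32.2 = 66.8 mA

66.8 mA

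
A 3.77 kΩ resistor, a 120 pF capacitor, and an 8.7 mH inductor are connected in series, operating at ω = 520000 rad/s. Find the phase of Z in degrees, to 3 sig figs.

X_L = ωL = 4520 Ω
X_C = 1/(ωC) = 16000 Ω
Net reactance X = X_L − X_C = -11500 Ω
Z = 3770 − j11500 Ω
|Z| = √(3770² + 11500²) = 12100 Ω
∠Z = arctan(-11500/3770) = -71.9°

-71.9°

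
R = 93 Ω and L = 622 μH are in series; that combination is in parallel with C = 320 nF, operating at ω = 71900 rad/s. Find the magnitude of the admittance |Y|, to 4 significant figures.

20.74 mS

X_L = ωL = 44.72 Ω
X_C = 1/(ωC) = 43.46 Ω
Branch 1 (R+jX_L): Z₁ = 93.00 + j44.72 Ω, |Z₁| = 103.2 Ω
Branch 2 (−jX_C): Z₂ = −j43.46 Ω
Parallel: Z = Z₁Z₂/(Z₁+Z₂), |Z| = 48.22 Ω, ∠Z = -65.09°
|Y| = 1/|Z| = 20.74 mS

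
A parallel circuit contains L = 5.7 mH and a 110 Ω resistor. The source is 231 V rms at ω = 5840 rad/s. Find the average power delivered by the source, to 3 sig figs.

X_L = ωL = 33.3 Ω
Parallel: admittances add. Y = 1/R + 1/(jωL)
Y = (0.00909 − j0.0300) S
|Y| = 0.0314 S → |Z| = 1/|Y| = 31.9 Ω, ∠Z = −∠Y = 73.2°
I = V/|Z| = 7.25 A
P = VI cos φ = 231 × 7.25 × cos(73.2°) = 485 W

485 W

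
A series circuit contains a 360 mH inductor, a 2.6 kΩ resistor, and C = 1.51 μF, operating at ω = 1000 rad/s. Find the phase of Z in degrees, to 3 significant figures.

X_L = ωL = 360 Ω
X_C = 1/(ωC) = 662 Ω
Net reactance X = X_L − X_C = -302 Ω
Z = 2600 − j302 Ω
|Z| = √(2600² + 302²) = 2620 Ω
∠Z = arctan(-302/2600) = -6.63°

-6.63°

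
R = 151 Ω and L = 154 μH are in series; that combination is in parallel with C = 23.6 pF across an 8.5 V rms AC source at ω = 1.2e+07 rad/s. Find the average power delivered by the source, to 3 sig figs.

X_L = ωL = 1850 Ω
X_C = 1/(ωC) = 3530 Ω
Branch 1 (R+jX_L): Z₁ = 151 + j1850 Ω, |Z₁| = 1850 Ω
Branch 2 (−jX_C): Z₂ = −j3530 Ω
Parallel: Z = Z₁Z₂/(Z₁+Z₂), |Z| = 3870 Ω, ∠Z = 80.2°
I = V/|Z| = 2.19 mA
P = VI cos φ = 8.5 × 0.00219 × cos(80.2°) = 3.17 mW

3.17 mW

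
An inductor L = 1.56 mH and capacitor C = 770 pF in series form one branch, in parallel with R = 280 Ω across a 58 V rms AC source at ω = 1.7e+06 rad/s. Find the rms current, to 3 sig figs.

209 mA

X_L = ωL = 2650 Ω
X_C = 1/(ωC) = 764 Ω
Branch 1: Z₁ = R = 280 Ω
Branch 2 (series LC): Z₂ = j(X_L − X_C) = j1890 Ω
Parallel: Z = Z₁Z₂/(Z₁+Z₂), |Z| = 277 Ω, ∠Z = 8.44°
I = V/|Z| = 58/277 = 209 mA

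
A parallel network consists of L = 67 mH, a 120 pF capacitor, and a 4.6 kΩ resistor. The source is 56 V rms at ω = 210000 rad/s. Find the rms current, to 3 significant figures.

X_L = ωL = 14100 Ω
X_C = 1/(ωC) = 39700 Ω
Parallel: admittances add. Y = 1/R + 1/(jωL) + jωC
Y = (0.000217 − j4.59e-05) S
|Y| = 0.000222 S → |Z| = 1/|Y| = 4500 Ω, ∠Z = −∠Y = 11.9°
I = V/|Z| = 56/4500 = 12.4 mA

12.4 mA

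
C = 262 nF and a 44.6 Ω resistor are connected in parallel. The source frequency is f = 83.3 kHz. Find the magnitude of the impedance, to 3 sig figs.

7.20 Ω

ω = 2πf = 523400 rad/s
X_C = 1/(ωC) = 7.29 Ω
Parallel: admittances add. Y = 1/R + jωC
Y = (0.0224 + j0.137) S
|Y| = 0.139 S → |Z| = 1/|Y| = 7.20 Ω, ∠Z = −∠Y = -80.7°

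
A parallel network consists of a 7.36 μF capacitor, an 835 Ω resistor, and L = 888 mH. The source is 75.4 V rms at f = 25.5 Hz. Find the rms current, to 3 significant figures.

ω = 2πf = 160.2 rad/s
X_L = ωL = 142 Ω
X_C = 1/(ωC) = 848 Ω
Parallel: admittances add. Y = 1/R + 1/(jωL) + jωC
Y = (0.00120 − j0.00585) S
|Y| = 0.00597 S → |Z| = 1/|Y| = 167 Ω, ∠Z = −∠Y = 78.4°
I = V/|Z| = 75.4/167 = 450 mA

450 mA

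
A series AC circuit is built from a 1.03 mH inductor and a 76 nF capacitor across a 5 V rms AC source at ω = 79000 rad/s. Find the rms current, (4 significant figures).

X_L = ωL = 81.37 Ω
X_C = 1/(ωC) = 166.6 Ω
Net reactance X = X_L − X_C = -85.19 Ω
Z = − j85.19 Ω
|Z| = √(0² + 85.19²) = 85.19 Ω
I = V/|Z| = 5/85.19 = 58.70 mA

58.70 mA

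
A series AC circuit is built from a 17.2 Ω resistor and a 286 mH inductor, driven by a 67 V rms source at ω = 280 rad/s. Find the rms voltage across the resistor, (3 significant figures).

X_L = ωL = 80.1 Ω
Z = 17.2 + j80.1 Ω
|Z| = √(17.2² + 80.1²) = 81.9 Ω
I = V/|Z| = 818 mA
V_R = I·|Z_R| = 0.818 × 17.2 = 14.1 V

14.1 V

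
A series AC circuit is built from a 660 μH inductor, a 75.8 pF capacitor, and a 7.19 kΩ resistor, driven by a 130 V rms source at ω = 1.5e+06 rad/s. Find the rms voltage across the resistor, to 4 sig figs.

88.08 V

X_L = ωL = 990.0 Ω
X_C = 1/(ωC) = 8795 Ω
Net reactance X = X_L − X_C = -7805 Ω
Z = 7190 − j7805 Ω
|Z| = √(7190² + 7805²) = 10610 Ω
I = V/|Z| = 12.25 mA
V_R = I·|Z_R| = 0.01225 × 7190 = 88.08 V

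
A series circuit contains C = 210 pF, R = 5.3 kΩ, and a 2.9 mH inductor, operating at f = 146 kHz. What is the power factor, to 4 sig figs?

0.9024

ω = 2πf = 917300 rad/s
X_L = ωL = 2660 Ω
X_C = 1/(ωC) = 5191 Ω
Net reactance X = X_L − X_C = -2531 Ω
Z = 5300 − j2531 Ω
|Z| = √(5300² + 2531²) = 5873 Ω
∠Z = arctan(-2531/5300) = -25.52°
cos φ = cos(-25.52°) = 0.9024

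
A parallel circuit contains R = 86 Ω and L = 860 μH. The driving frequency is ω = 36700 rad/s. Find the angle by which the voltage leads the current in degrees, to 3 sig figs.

X_L = ωL = 31.6 Ω
Parallel: admittances add. Y = 1/R + 1/(jωL)
Y = (0.0116 − j0.0317) S
|Y| = 0.0338 S → |Z| = 1/|Y| = 29.6 Ω, ∠Z = −∠Y = 69.8°

69.8°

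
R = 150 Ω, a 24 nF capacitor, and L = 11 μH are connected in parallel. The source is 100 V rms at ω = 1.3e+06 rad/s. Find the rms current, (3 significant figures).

3.93 A

X_L = ωL = 14.3 Ω
X_C = 1/(ωC) = 32.1 Ω
Parallel: admittances add. Y = 1/R + 1/(jωL) + jωC
Y = (0.00667 − j0.0387) S
|Y| = 0.0393 S → |Z| = 1/|Y| = 25.4 Ω, ∠Z = −∠Y = 80.2°
I = V/|Z| = 100/25.4 = 3.93 A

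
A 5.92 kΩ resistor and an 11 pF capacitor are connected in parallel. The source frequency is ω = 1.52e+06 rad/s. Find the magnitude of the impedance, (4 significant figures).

X_C = 1/(ωC) = 59810 Ω
Parallel: admittances add. Y = 1/R + jωC
Y = (0.0001689 + j1.672e-05) S
|Y| = 0.0001697 S → |Z| = 1/|Y| = 5891 Ω, ∠Z = −∠Y = -5.653°

5891 Ω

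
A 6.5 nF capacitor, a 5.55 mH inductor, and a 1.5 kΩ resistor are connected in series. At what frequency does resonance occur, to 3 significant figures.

ω₀ = 1/√(LC) = 1/√(0.00555 × 6.5e-09) = 166500 rad/s
f₀ = ω₀/(2π) = 26.5 kHz

26.5 kHz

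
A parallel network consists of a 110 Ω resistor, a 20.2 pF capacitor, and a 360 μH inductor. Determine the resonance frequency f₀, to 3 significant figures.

1.87 MHz

ω₀ = 1/√(LC) = 1/√(0.00036 × 2.02e-11) = 1.173e+07 rad/s
f₀ = ω₀/(2π) = 1.87 MHz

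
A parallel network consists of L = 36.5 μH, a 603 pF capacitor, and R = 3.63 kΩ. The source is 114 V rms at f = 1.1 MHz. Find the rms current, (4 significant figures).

39.05 mA

ω = 2πf = 6.912e+06 rad/s
X_L = ωL = 252.3 Ω
X_C = 1/(ωC) = 239.9 Ω
Parallel: admittances add. Y = 1/R + 1/(jωL) + jωC
Y = (0.0002755 + j0.0002036) S
|Y| = 0.0003426 S → |Z| = 1/|Y| = 2919 Ω, ∠Z = −∠Y = -36.47°
I = V/|Z| = 114/2919 = 39.05 mA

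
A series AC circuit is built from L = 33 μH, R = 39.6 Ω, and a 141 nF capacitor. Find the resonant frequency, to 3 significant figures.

73.8 kHz

ω₀ = 1/√(LC) = 1/√(3.3e-05 × 1.41e-07) = 463600 rad/s
f₀ = ω₀/(2π) = 73.8 kHz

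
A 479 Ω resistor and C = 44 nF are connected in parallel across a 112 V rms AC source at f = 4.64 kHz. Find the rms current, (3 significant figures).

ω = 2πf = 29150 rad/s
X_C = 1/(ωC) = 780 Ω
Parallel: admittances add. Y = 1/R + jωC
Y = (0.00209 + j0.00128) S
|Y| = 0.00245 S → |Z| = 1/|Y| = 408 Ω, ∠Z = −∠Y = -31.6°
I = V/|Z| = 112/408 = 274 mA

274 mA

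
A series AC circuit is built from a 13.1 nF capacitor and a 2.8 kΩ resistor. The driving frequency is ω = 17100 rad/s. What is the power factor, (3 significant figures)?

X_C = 1/(ωC) = 4460 Ω
Z = 2800 − j4460 Ω
|Z| = √(2800² + 4460²) = 5270 Ω
∠Z = arctan(-4460/2800) = -57.9°
cos φ = cos(-57.9°) = 0.531

0.531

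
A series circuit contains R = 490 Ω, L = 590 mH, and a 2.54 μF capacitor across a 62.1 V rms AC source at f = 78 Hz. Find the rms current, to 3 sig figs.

ω = 2πf = 490.1 rad/s
X_L = ωL = 289 Ω
X_C = 1/(ωC) = 803 Ω
Net reactance X = X_L − X_C = -514 Ω
Z = 490 − j514 Ω
|Z| = √(490² + 514²) = 710 Ω
I = V/|Z| = 62.1/710 = 87.4 mA

87.4 mA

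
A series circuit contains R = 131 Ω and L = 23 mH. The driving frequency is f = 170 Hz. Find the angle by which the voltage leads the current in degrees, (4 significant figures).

10.62°

ω = 2πf = 1068 rad/s
X_L = ωL = 24.57 Ω
Z = 131.0 + j24.57 Ω
|Z| = √(131.0² + 24.57²) = 133.3 Ω
∠Z = arctan(24.57/131.0) = 10.62°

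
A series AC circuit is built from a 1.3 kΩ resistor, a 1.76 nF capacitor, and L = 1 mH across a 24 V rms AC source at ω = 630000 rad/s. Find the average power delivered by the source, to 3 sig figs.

425 mW

X_L = ωL = 630 Ω
X_C = 1/(ωC) = 902 Ω
Net reactance X = X_L − X_C = -272 Ω
Z = 1300 − j272 Ω
|Z| = √(1300² + 272²) = 1330 Ω
∠Z = arctan(-272/1300) = -11.8°
I = V/|Z| = 18.1 mA
P = VI cos φ = 24 × 0.0181 × cos(-11.8°) = 425 mW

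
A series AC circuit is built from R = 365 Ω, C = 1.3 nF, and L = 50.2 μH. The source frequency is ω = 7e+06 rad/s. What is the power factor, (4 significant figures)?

X_L = ωL = 351.4 Ω
X_C = 1/(ωC) = 109.9 Ω
Net reactance X = X_L − X_C = 241.5 Ω
Z = 365.0 + j241.5 Ω
|Z| = √(365.0² + 241.5²) = 437.7 Ω
∠Z = arctan(241.5/365.0) = 33.49°
cos φ = cos(33.49°) = 0.8340

0.8340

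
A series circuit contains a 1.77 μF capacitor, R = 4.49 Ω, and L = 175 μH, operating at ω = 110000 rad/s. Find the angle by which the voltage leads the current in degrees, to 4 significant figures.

72.35°

X_L = ωL = 19.25 Ω
X_C = 1/(ωC) = 5.136 Ω
Net reactance X = X_L − X_C = 14.11 Ω
Z = 4.490 + j14.11 Ω
|Z| = √(4.490² + 14.11²) = 14.81 Ω
∠Z = arctan(14.11/4.490) = 72.35°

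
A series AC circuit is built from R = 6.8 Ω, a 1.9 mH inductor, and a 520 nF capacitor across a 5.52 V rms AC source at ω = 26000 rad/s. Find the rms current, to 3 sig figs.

217 mA

X_L = ωL = 49.4 Ω
X_C = 1/(ωC) = 74.0 Ω
Net reactance X = X_L − X_C = -24.6 Ω
Z = 6.80 − j24.6 Ω
|Z| = √(6.80² + 24.6²) = 25.5 Ω
I = V/|Z| = 5.52/25.5 = 217 mA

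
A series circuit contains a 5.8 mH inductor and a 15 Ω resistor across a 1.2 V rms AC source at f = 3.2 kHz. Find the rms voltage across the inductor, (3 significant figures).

ω = 2πf = 20110 rad/s
X_L = ωL = 117 Ω
Z = 15.0 + j117 Ω
|Z| = √(15.0² + 117²) = 118 Ω
I = V/|Z| = 10.2 mA
V_L = I·|Z_L| = 0.0102 × 117 = 1.19 V

1.19 V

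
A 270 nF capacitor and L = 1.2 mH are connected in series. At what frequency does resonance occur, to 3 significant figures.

ω₀ = 1/√(LC) = 1/√(0.0012 × 2.7e-07) = 55560 rad/s
f₀ = ω₀/(2π) = 8.84 kHz

8.84 kHz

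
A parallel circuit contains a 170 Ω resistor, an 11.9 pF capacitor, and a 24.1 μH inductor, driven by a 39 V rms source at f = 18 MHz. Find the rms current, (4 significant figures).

ω = 2πf = 1.131e+08 rad/s
X_L = ωL = 2726 Ω
X_C = 1/(ωC) = 743.0 Ω
Parallel: admittances add. Y = 1/R + 1/(jωL) + jωC
Y = (0.005882 + j0.0009790) S
|Y| = 0.005963 S → |Z| = 1/|Y| = 167.7 Ω, ∠Z = −∠Y = -9.449°
I = V/|Z| = 39/167.7 = 232.6 mA

232.6 mA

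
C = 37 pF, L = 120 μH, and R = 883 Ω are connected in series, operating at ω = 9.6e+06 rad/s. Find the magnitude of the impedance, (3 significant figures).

1880 Ω

X_L = ωL = 1150 Ω
X_C = 1/(ωC) = 2820 Ω
Net reactance X = X_L − X_C = -1660 Ω
Z = 883 − j1660 Ω
|Z| = √(883² + 1660²) = 1880 Ω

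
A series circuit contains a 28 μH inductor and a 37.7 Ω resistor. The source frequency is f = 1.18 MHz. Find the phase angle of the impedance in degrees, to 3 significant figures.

ω = 2πf = 7.414e+06 rad/s
X_L = ωL = 208 Ω
Z = 37.7 + j208 Ω
|Z| = √(37.7² + 208²) = 211 Ω
∠Z = arctan(208/37.7) = 79.7°

79.7°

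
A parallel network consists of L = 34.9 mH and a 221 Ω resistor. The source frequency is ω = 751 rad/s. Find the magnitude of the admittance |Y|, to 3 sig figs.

38.4 mS

X_L = ωL = 26.2 Ω
Parallel: admittances add. Y = 1/R + 1/(jωL)
Y = (0.00452 − j0.0382) S
|Y| = 0.0384 S → |Z| = 1/|Y| = 26.0 Ω, ∠Z = −∠Y = 83.2°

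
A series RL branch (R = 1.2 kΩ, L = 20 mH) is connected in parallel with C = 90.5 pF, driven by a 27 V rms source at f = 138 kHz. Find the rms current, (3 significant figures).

ω = 2πf = 867100 rad/s
X_L = ωL = 17300 Ω
X_C = 1/(ωC) = 12700 Ω
Branch 1 (R+jX_L): Z₁ = 1200 + j17300 Ω, |Z₁| = 17400 Ω
Branch 2 (−jX_C): Z₂ = −j12700 Ω
Parallel: Z = Z₁Z₂/(Z₁+Z₂), |Z| = 46600 Ω, ∠Z = -79.3°
I = V/|Z| = 27/46600 = 579 μA

579 μA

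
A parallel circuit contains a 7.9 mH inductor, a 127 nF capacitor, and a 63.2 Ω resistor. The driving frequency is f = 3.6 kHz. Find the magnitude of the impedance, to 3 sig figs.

62.3 Ω

ω = 2πf = 22620 rad/s
X_L = ωL = 179 Ω
X_C = 1/(ωC) = 348 Ω
Parallel: admittances add. Y = 1/R + 1/(jωL) + jωC
Y = (0.0158 − j0.00272) S
|Y| = 0.0161 S → |Z| = 1/|Y| = 62.3 Ω, ∠Z = −∠Y = 9.77°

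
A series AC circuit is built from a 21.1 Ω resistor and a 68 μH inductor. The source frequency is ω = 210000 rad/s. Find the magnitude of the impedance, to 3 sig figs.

25.5 Ω

X_L = ωL = 14.3 Ω
Z = 21.1 + j14.3 Ω
|Z| = √(21.1² + 14.3²) = 25.5 Ω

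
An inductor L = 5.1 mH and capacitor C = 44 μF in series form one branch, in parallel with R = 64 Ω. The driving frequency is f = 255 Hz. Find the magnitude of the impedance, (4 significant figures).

ω = 2πf = 1602 rad/s
X_L = ωL = 8.171 Ω
X_C = 1/(ωC) = 14.18 Ω
Branch 1: Z₁ = R = 64.00 Ω
Branch 2 (series LC): Z₂ = j(X_L − X_C) = −j6.014 Ω
Parallel: Z = Z₁Z₂/(Z₁+Z₂), |Z| = 5.987 Ω, ∠Z = -84.63°

5.987 Ω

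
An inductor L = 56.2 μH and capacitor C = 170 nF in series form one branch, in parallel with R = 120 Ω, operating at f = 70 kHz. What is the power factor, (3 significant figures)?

0.0941

ω = 2πf = 439800 rad/s
X_L = ωL = 24.7 Ω
X_C = 1/(ωC) = 13.4 Ω
Branch 1: Z₁ = R = 120 Ω
Branch 2 (series LC): Z₂ = j(X_L − X_C) = j11.3 Ω
Parallel: Z = Z₁Z₂/(Z₁+Z₂), |Z| = 11.3 Ω, ∠Z = 84.6°
cos φ = cos(84.6°) = 0.0941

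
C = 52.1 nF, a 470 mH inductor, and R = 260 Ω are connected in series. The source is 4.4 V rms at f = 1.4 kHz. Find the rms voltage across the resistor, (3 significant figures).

ω = 2πf = 8796 rad/s
X_L = ωL = 4130 Ω
X_C = 1/(ωC) = 2180 Ω
Net reactance X = X_L − X_C = 1950 Ω
Z = 260 + j1950 Ω
|Z| = √(260² + 1950²) = 1970 Ω
I = V/|Z| = 2.23 mA
V_R = I·|Z_R| = 0.00223 × 260 = 0.581 V

0.581 V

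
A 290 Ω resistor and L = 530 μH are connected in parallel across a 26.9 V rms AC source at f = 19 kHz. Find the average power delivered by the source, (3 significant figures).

2.50 W

ω = 2πf = 119400 rad/s
X_L = ωL = 63.3 Ω
Parallel: admittances add. Y = 1/R + 1/(jωL)
Y = (0.00345 − j0.0158) S
|Y| = 0.0162 S → |Z| = 1/|Y| = 61.8 Ω, ∠Z = −∠Y = 77.7°
I = V/|Z| = 435 mA
P = VI cos φ = 26.9 × 0.435 × cos(77.7°) = 2.50 W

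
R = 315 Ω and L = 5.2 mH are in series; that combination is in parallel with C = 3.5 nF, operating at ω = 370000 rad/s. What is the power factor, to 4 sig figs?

0.1045

X_L = ωL = 1924 Ω
X_C = 1/(ωC) = 772.2 Ω
Branch 1 (R+jX_L): Z₁ = 315.0 + j1924 Ω, |Z₁| = 1950 Ω
Branch 2 (−jX_C): Z₂ = −j772.2 Ω
Parallel: Z = Z₁Z₂/(Z₁+Z₂), |Z| = 1261 Ω, ∠Z = -84.00°
cos φ = cos(-84.00°) = 0.1045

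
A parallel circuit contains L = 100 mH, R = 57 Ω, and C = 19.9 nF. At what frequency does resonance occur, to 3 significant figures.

3.57 kHz

ω₀ = 1/√(LC) = 1/√(0.1 × 1.99e-08) = 22420 rad/s
f₀ = ω₀/(2π) = 3.57 kHz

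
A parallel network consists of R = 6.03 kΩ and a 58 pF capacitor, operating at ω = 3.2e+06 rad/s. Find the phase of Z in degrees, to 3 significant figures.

X_C = 1/(ωC) = 5390 Ω
Parallel: admittances add. Y = 1/R + jωC
Y = (0.000166 + j0.000186) S
|Y| = 0.000249 S → |Z| = 1/|Y| = 4020 Ω, ∠Z = −∠Y = -48.2°

-48.2°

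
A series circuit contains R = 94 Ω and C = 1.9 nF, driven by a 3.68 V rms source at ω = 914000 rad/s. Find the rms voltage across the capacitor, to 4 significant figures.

X_C = 1/(ωC) = 575.8 Ω
Z = 94.00 − j575.8 Ω
|Z| = √(94.00² + 575.8²) = 583.5 Ω
I = V/|Z| = 6.307 mA
V_C = I·|Z_C| = 0.006307 × 575.8 = 3.632 V

3.632 V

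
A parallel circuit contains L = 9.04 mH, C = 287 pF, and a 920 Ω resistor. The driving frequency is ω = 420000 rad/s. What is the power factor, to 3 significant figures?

X_L = ωL = 3800 Ω
X_C = 1/(ωC) = 8300 Ω
Parallel: admittances add. Y = 1/R + 1/(jωL) + jωC
Y = (0.00109 − j0.000143) S
|Y| = 0.00110 S → |Z| = 1/|Y| = 912 Ω, ∠Z = −∠Y = 7.49°
cos φ = cos(7.49°) = 0.991

0.991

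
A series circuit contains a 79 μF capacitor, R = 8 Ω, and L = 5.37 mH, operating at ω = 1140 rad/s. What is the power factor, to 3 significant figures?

X_L = ωL = 6.12 Ω
X_C = 1/(ωC) = 11.1 Ω
Net reactance X = X_L − X_C = -4.98 Ω
Z = 8.00 − j4.98 Ω
|Z| = √(8.00² + 4.98²) = 9.42 Ω
∠Z = arctan(-4.98/8.00) = -31.9°
cos φ = cos(-31.9°) = 0.849

0.849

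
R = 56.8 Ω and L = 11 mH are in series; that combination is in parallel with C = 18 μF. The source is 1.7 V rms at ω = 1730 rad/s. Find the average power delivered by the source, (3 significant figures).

X_L = ωL = 19.0 Ω
X_C = 1/(ωC) = 32.1 Ω
Branch 1 (R+jX_L): Z₁ = 56.8 + j19.0 Ω, |Z₁| = 59.9 Ω
Branch 2 (−jX_C): Z₂ = −j32.1 Ω
Parallel: Z = Z₁Z₂/(Z₁+Z₂), |Z| = 33.0 Ω, ∠Z = -58.5°
I = V/|Z| = 51.5 mA
P = VI cos φ = 1.7 × 0.0515 × cos(-58.5°) = 45.7 mW

45.7 mW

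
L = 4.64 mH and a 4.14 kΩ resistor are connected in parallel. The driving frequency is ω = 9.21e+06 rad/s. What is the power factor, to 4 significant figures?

X_L = ωL = 42730 Ω
Parallel: admittances add. Y = 1/R + 1/(jωL)
Y = (0.0002415 − j2.34e-05) S
|Y| = 0.0002427 S → |Z| = 1/|Y| = 4121 Ω, ∠Z = −∠Y = 5.533°
cos φ = cos(5.533°) = 0.9953

0.9953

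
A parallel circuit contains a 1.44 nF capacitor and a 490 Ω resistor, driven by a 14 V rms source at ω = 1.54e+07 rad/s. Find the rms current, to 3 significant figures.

X_C = 1/(ωC) = 45.1 Ω
Parallel: admittances add. Y = 1/R + jωC
Y = (0.00204 + j0.0222) S
|Y| = 0.0223 S → |Z| = 1/|Y| = 44.9 Ω, ∠Z = −∠Y = -84.7°
I = V/|Z| = 14/44.9 = 312 mA

312 mA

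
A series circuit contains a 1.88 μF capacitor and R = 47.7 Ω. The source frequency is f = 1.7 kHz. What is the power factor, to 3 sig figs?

0.692

ω = 2πf = 10680 rad/s
X_C = 1/(ωC) = 49.8 Ω
Z = 47.7 − j49.8 Ω
|Z| = √(47.7² + 49.8²) = 69.0 Ω
∠Z = arctan(-49.8/47.7) = -46.2°
cos φ = cos(-46.2°) = 0.692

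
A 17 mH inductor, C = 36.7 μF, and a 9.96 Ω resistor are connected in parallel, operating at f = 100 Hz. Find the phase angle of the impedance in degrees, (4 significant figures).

35.10°

ω = 2πf = 628.3 rad/s
X_L = ωL = 10.68 Ω
X_C = 1/(ωC) = 43.37 Ω
Parallel: admittances add. Y = 1/R + 1/(jωL) + jωC
Y = (0.1004 − j0.07056) S
|Y| = 0.1227 S → |Z| = 1/|Y| = 8.149 Ω, ∠Z = −∠Y = 35.10°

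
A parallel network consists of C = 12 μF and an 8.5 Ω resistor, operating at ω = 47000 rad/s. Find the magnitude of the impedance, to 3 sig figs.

1.74 Ω

X_C = 1/(ωC) = 1.77 Ω
Parallel: admittances add. Y = 1/R + jωC
Y = (0.118 + j0.564) S
|Y| = 0.576 S → |Z| = 1/|Y| = 1.74 Ω, ∠Z = −∠Y = -78.2°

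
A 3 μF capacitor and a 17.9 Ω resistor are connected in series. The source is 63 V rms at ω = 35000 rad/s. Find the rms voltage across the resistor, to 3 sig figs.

55.6 V

X_C = 1/(ωC) = 9.52 Ω
Z = 17.9 − j9.52 Ω
|Z| = √(17.9² + 9.52²) = 20.3 Ω
I = V/|Z| = 3.11 A
V_R = I·|Z_R| = 3.11 × 17.9 = 55.6 V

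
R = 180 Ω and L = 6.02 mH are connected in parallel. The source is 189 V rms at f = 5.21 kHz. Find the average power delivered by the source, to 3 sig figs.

ω = 2πf = 32740 rad/s
X_L = ωL = 197 Ω
Parallel: admittances add. Y = 1/R + 1/(jωL)
Y = (0.00556 − j0.00507) S
|Y| = 0.00752 S → |Z| = 1/|Y| = 133 Ω, ∠Z = −∠Y = 42.4°
I = V/|Z| = 1.42 A
P = VI cos φ = 189 × 1.42 × cos(42.4°) = 198 W

198 W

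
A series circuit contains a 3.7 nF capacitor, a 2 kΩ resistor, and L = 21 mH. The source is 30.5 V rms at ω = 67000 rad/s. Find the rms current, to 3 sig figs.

X_L = ωL = 1410 Ω
X_C = 1/(ωC) = 4030 Ω
Net reactance X = X_L − X_C = -2630 Ω
Z = 2000 − j2630 Ω
|Z| = √(2000² + 2630²) = 3300 Ω
I = V/|Z| = 30.5/3300 = 9.24 mA

9.24 mA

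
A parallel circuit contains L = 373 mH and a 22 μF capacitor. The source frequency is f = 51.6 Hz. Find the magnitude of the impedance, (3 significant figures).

880 Ω

ω = 2πf = 324.2 rad/s
X_L = ωL = 121 Ω
X_C = 1/(ωC) = 140 Ω
Parallel: admittances add. Y = 1/(jωL) + jωC
Y = (0 − j0.00114) S
|Y| = 0.00114 S → |Z| = 1/|Y| = 880 Ω, ∠Z = −∠Y = 90.0°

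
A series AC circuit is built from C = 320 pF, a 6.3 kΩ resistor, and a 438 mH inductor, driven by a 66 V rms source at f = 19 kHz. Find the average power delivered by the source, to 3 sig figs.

38.0 mW

ω = 2πf = 119400 rad/s
X_L = ωL = 52300 Ω
X_C = 1/(ωC) = 26200 Ω
Net reactance X = X_L − X_C = 26100 Ω
Z = 6300 + j26100 Ω
|Z| = √(6300² + 26100²) = 26900 Ω
∠Z = arctan(26100/6300) = 76.4°
I = V/|Z| = 2.46 mA
P = VI cos φ = 66 × 0.00246 × cos(76.4°) = 38.0 mW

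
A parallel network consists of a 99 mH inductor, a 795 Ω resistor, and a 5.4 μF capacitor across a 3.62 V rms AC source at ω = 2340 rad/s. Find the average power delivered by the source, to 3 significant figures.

16.5 mW

X_L = ωL = 232 Ω
X_C = 1/(ωC) = 79.1 Ω
Parallel: admittances add. Y = 1/R + 1/(jωL) + jωC
Y = (0.00126 + j0.00832) S
|Y| = 0.00841 S → |Z| = 1/|Y| = 119 Ω, ∠Z = −∠Y = -81.4°
I = V/|Z| = 30.5 mA
P = VI cos φ = 3.62 × 0.0305 × cos(-81.4°) = 16.5 mW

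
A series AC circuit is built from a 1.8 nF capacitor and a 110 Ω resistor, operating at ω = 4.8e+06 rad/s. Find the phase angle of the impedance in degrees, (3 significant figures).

-46.5°

X_C = 1/(ωC) = 116 Ω
Z = 110 − j116 Ω
|Z| = √(110² + 116²) = 160 Ω
∠Z = arctan(-116/110) = -46.5°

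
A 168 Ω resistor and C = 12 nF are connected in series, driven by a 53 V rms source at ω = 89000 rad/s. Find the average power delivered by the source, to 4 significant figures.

521.5 mW

X_C = 1/(ωC) = 936.3 Ω
Z = 168.0 − j936.3 Ω
|Z| = √(168.0² + 936.3²) = 951.3 Ω
∠Z = arctan(-936.3/168.0) = -79.83°
I = V/|Z| = 55.71 mA
P = VI cos φ = 53 × 0.05571 × cos(-79.83°) = 521.5 mW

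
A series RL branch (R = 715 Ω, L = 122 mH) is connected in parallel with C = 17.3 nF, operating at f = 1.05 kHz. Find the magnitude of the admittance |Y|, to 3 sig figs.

847 μS

ω = 2πf = 6597 rad/s
X_L = ωL = 805 Ω
X_C = 1/(ωC) = 8760 Ω
Branch 1 (R+jX_L): Z₁ = 715 + j805 Ω, |Z₁| = 1080 Ω
Branch 2 (−jX_C): Z₂ = −j8760 Ω
Parallel: Z = Z₁Z₂/(Z₁+Z₂), |Z| = 1180 Ω, ∠Z = 43.2°
|Y| = 1/|Z| = 847 μS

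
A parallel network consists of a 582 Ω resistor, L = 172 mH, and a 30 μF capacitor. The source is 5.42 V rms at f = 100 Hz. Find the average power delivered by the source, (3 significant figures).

ω = 2πf = 628.3 rad/s
X_L = ωL = 108 Ω
X_C = 1/(ωC) = 53.1 Ω
Parallel: admittances add. Y = 1/R + 1/(jωL) + jωC
Y = (0.00172 + j0.00960) S
|Y| = 0.00975 S → |Z| = 1/|Y| = 103 Ω, ∠Z = −∠Y = -79.8°
I = V/|Z| = 52.8 mA
P = VI cos φ = 5.42 × 0.0528 × cos(-79.8°) = 50.5 mW

50.5 mW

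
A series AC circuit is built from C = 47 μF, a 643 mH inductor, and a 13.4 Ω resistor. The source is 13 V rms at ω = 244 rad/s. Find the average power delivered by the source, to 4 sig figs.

X_L = ωL = 156.9 Ω
X_C = 1/(ωC) = 87.20 Ω
Net reactance X = X_L − X_C = 69.69 Ω
Z = 13.40 + j69.69 Ω
|Z| = √(13.40² + 69.69²) = 70.97 Ω
∠Z = arctan(69.69/13.40) = 79.12°
I = V/|Z| = 183.2 mA
P = VI cos φ = 13 × 0.1832 × cos(79.12°) = 449.6 mW

449.6 mW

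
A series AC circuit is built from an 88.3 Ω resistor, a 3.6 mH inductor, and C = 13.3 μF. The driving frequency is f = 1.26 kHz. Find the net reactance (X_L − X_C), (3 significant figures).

19.0 Ω

ω = 2πf = 7917 rad/s
X_L = ωL = 28.5 Ω
X_C = 1/(ωC) = 9.50 Ω
X = 28.5 − 9.50 = 19.0 Ω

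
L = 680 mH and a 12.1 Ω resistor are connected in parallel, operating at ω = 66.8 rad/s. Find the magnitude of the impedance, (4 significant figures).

X_L = ωL = 45.42 Ω
Parallel: admittances add. Y = 1/R + 1/(jωL)
Y = (0.08264 − j0.02201) S
|Y| = 0.08553 S → |Z| = 1/|Y| = 11.69 Ω, ∠Z = −∠Y = 14.92°

11.69 Ω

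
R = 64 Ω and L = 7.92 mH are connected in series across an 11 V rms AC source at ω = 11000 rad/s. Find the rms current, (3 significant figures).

102 mA

X_L = ωL = 87.1 Ω
Z = 64.0 + j87.1 Ω
|Z| = √(64.0² + 87.1²) = 108 Ω
I = V/|Z| = 11/108 = 102 mA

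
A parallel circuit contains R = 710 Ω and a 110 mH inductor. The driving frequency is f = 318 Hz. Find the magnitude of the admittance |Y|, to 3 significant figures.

ω = 2πf = 1998 rad/s
X_L = ωL = 220 Ω
Parallel: admittances add. Y = 1/R + 1/(jωL)
Y = (0.00141 − j0.00455) S
|Y| = 0.00476 S → |Z| = 1/|Y| = 210 Ω, ∠Z = −∠Y = 72.8°

4.76 mS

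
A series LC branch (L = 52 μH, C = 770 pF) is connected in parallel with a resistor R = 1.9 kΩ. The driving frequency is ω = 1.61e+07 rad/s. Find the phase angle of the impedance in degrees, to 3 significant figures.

X_L = ωL = 837 Ω
X_C = 1/(ωC) = 80.7 Ω
Branch 1: Z₁ = R = 1900 Ω
Branch 2 (series LC): Z₂ = j(X_L − X_C) = j757 Ω
Parallel: Z = Z₁Z₂/(Z₁+Z₂), |Z| = 703 Ω, ∠Z = 68.3°

68.3°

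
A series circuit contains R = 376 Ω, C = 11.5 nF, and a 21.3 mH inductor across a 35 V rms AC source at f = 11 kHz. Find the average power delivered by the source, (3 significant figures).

2.46 W

ω = 2πf = 69120 rad/s
X_L = ωL = 1470 Ω
X_C = 1/(ωC) = 1260 Ω
Net reactance X = X_L − X_C = 214 Ω
Z = 376 + j214 Ω
|Z| = √(376² + 214²) = 433 Ω
∠Z = arctan(214/376) = 29.6°
I = V/|Z| = 80.9 mA
P = VI cos φ = 35 × 0.0809 × cos(29.6°) = 2.46 W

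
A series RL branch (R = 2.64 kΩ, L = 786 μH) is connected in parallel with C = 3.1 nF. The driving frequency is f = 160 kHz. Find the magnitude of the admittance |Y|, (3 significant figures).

3.03 mS

ω = 2πf = 1.005e+06 rad/s
X_L = ωL = 790 Ω
X_C = 1/(ωC) = 321 Ω
Branch 1 (R+jX_L): Z₁ = 2640 + j790 Ω, |Z₁| = 2760 Ω
Branch 2 (−jX_C): Z₂ = −j321 Ω
Parallel: Z = Z₁Z₂/(Z₁+Z₂), |Z| = 330 Ω, ∠Z = -83.4°
|Y| = 1/|Z| = 3.03 mS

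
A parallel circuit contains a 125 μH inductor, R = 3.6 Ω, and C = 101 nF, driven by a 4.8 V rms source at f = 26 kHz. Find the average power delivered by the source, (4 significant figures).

ω = 2πf = 163400 rad/s
X_L = ωL = 20.42 Ω
X_C = 1/(ωC) = 60.61 Ω
Parallel: admittances add. Y = 1/R + 1/(jωL) + jωC
Y = (0.2778 − j0.03247) S
|Y| = 0.2797 S → |Z| = 1/|Y| = 3.576 Ω, ∠Z = −∠Y = 6.667°
I = V/|Z| = 1.342 A
P = VI cos φ = 4.8 × 1.342 × cos(6.667°) = 6.400 W

6.400 W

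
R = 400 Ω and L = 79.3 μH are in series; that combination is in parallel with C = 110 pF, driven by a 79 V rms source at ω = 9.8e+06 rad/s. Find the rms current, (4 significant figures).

41.64 mA

X_L = ωL = 777.1 Ω
X_C = 1/(ωC) = 927.6 Ω
Branch 1 (R+jX_L): Z₁ = 400.0 + j777.1 Ω, |Z₁| = 874.0 Ω
Branch 2 (−jX_C): Z₂ = −j927.6 Ω
Parallel: Z = Z₁Z₂/(Z₁+Z₂), |Z| = 1897 Ω, ∠Z = -6.616°
I = V/|Z| = 79/1897 = 41.64 mA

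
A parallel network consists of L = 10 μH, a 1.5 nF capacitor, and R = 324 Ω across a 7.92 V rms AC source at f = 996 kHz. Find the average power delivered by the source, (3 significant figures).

ω = 2πf = 6.258e+06 rad/s
X_L = ωL = 62.6 Ω
X_C = 1/(ωC) = 107 Ω
Parallel: admittances add. Y = 1/R + 1/(jωL) + jωC
Y = (0.00309 − j0.00659) S
|Y| = 0.00728 S → |Z| = 1/|Y| = 137 Ω, ∠Z = −∠Y = 64.9°
I = V/|Z| = 57.7 mA
P = VI cos φ = 7.92 × 0.0577 × cos(64.9°) = 194 mW

194 mW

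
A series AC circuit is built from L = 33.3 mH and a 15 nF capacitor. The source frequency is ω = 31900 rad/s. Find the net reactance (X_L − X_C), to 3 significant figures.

-1030 Ω

X_L = ωL = 1060 Ω
X_C = 1/(ωC) = 2090 Ω
X = 1060 − 2090 = -1030 Ω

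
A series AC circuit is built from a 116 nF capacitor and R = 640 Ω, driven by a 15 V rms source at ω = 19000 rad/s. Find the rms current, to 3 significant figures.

19.1 mA

X_C = 1/(ωC) = 454 Ω
Z = 640 − j454 Ω
|Z| = √(640² + 454²) = 785 Ω
I = V/|Z| = 15/785 = 19.1 mA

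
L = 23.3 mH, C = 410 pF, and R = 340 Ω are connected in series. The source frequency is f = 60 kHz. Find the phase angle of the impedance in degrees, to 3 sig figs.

81.6°

ω = 2πf = 377000 rad/s
X_L = ωL = 8780 Ω
X_C = 1/(ωC) = 6470 Ω
Net reactance X = X_L − X_C = 2310 Ω
Z = 340 + j2310 Ω
|Z| = √(340² + 2310²) = 2340 Ω
∠Z = arctan(2310/340) = 81.6°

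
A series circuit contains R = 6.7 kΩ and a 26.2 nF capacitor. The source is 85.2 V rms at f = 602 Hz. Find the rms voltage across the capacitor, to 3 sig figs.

ω = 2πf = 3782 rad/s
X_C = 1/(ωC) = 10100 Ω
Z = 6700 − j10100 Ω
|Z| = √(6700² + 10100²) = 12100 Ω
I = V/|Z| = 7.03 mA
V_C = I·|Z_C| = 0.00703 × 10100 = 71.0 V

71.0 V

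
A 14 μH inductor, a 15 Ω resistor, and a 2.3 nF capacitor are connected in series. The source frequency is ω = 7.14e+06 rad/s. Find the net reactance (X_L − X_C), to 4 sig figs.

39.07 Ω

X_L = ωL = 99.96 Ω
X_C = 1/(ωC) = 60.89 Ω
X = 99.96 − 60.89 = 39.07 Ω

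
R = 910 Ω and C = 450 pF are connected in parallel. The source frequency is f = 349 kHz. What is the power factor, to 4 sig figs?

0.7440

ω = 2πf = 2.193e+06 rad/s
X_C = 1/(ωC) = 1013 Ω
Parallel: admittances add. Y = 1/R + jωC
Y = (0.001099 + j0.0009868) S
|Y| = 0.001477 S → |Z| = 1/|Y| = 677.1 Ω, ∠Z = −∠Y = -41.92°
cos φ = cos(-41.92°) = 0.7440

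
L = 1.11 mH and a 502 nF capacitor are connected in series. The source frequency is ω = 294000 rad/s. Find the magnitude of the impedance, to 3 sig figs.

320 Ω

X_L = ωL = 326 Ω
X_C = 1/(ωC) = 6.78 Ω
Net reactance X = X_L − X_C = 320 Ω
Z = j320 Ω
|Z| = √(0² + 320²) = 320 Ω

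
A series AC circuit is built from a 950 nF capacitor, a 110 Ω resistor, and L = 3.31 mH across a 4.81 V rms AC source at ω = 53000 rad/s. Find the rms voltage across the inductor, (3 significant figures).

X_L = ωL = 175 Ω
X_C = 1/(ωC) = 19.9 Ω
Net reactance X = X_L − X_C = 156 Ω
Z = 110 + j156 Ω
|Z| = √(110² + 156²) = 191 Ω
I = V/|Z| = 25.2 mA
V_L = I·|Z_L| = 0.0252 × 175 = 4.43 V

4.43 V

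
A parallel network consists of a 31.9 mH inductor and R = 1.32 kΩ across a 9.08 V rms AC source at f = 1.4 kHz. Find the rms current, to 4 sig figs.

33.08 mA

ω = 2πf = 8796 rad/s
X_L = ωL = 280.6 Ω
Parallel: admittances add. Y = 1/R + 1/(jωL)
Y = (0.0007576 − j0.003564) S
|Y| = 0.003643 S → |Z| = 1/|Y| = 274.5 Ω, ∠Z = −∠Y = 78.00°
I = V/|Z| = 9.08/274.5 = 33.08 mA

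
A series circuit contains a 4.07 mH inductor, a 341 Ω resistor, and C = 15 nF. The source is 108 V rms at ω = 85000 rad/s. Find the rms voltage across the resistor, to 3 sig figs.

X_L = ωL = 346 Ω
X_C = 1/(ωC) = 784 Ω
Net reactance X = X_L − X_C = -438 Ω
Z = 341 − j438 Ω
|Z| = √(341² + 438²) = 555 Ω
I = V/|Z| = 194 mA
V_R = I·|Z_R| = 0.194 × 341 = 66.3 V

66.3 V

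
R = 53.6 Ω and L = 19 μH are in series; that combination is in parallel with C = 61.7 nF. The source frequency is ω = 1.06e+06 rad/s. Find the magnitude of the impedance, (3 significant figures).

16.3 Ω

X_L = ωL = 20.1 Ω
X_C = 1/(ωC) = 15.3 Ω
Branch 1 (R+jX_L): Z₁ = 53.6 + j20.1 Ω, |Z₁| = 57.3 Ω
Branch 2 (−jX_C): Z₂ = −j15.3 Ω
Parallel: Z = Z₁Z₂/(Z₁+Z₂), |Z| = 16.3 Ω, ∠Z = -74.6°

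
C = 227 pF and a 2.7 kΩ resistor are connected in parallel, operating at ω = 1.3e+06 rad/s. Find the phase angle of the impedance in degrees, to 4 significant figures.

X_C = 1/(ωC) = 3389 Ω
Parallel: admittances add. Y = 1/R + jωC
Y = (0.0003704 + j0.0002951) S
|Y| = 0.0004736 S → |Z| = 1/|Y| = 2112 Ω, ∠Z = −∠Y = -38.55°

-38.55°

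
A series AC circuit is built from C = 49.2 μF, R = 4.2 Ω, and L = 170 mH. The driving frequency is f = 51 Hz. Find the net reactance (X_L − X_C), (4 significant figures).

-8.953 Ω

ω = 2πf = 320.4 rad/s
X_L = ωL = 54.48 Ω
X_C = 1/(ωC) = 63.43 Ω
X = 54.48 − 63.43 = -8.953 Ω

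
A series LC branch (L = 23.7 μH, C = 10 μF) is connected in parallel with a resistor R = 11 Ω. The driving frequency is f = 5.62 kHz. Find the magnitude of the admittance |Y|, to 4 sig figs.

ω = 2πf = 35310 rad/s
X_L = ωL = 0.8369 Ω
X_C = 1/(ωC) = 2.832 Ω
Branch 1: Z₁ = R = 11.00 Ω
Branch 2 (series LC): Z₂ = j(X_L − X_C) = −j1.995 Ω
Parallel: Z = Z₁Z₂/(Z₁+Z₂), |Z| = 1.963 Ω, ∠Z = -79.72°
|Y| = 1/|Z| = 509.4 mS

509.4 mS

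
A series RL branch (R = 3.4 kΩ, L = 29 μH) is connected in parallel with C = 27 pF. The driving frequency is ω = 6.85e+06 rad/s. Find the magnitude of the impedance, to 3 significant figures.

X_L = ωL = 199 Ω
X_C = 1/(ωC) = 5410 Ω
Branch 1 (R+jX_L): Z₁ = 3400 + j199 Ω, |Z₁| = 3410 Ω
Branch 2 (−jX_C): Z₂ = −j5410 Ω
Parallel: Z = Z₁Z₂/(Z₁+Z₂), |Z| = 2960 Ω, ∠Z = -29.8°

2960 Ω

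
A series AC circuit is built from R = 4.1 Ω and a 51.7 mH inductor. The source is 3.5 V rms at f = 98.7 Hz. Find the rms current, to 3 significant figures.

ω = 2πf = 620.2 rad/s
X_L = ωL = 32.1 Ω
Z = 4.10 + j32.1 Ω
|Z| = √(4.10² + 32.1²) = 32.3 Ω
I = V/|Z| = 3.5/32.3 = 108 mA

108 mA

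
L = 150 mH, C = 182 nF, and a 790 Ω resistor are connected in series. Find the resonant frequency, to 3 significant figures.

ω₀ = 1/√(LC) = 1/√(0.15 × 1.82e-07) = 6052 rad/s
f₀ = ω₀/(2π) = 963 Hz

963 Hz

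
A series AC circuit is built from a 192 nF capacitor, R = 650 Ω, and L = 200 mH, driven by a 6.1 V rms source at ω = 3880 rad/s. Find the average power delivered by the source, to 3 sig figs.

32.5 mW

X_L = ωL = 776 Ω
X_C = 1/(ωC) = 1340 Ω
Net reactance X = X_L − X_C = -566 Ω
Z = 650 − j566 Ω
|Z| = √(650² + 566²) = 862 Ω
∠Z = arctan(-566/650) = -41.1°
I = V/|Z| = 7.08 mA
P = VI cos φ = 6.1 × 0.00708 × cos(-41.1°) = 32.5 mW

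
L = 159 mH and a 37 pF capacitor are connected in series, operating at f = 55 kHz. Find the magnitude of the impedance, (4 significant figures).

ω = 2πf = 345600 rad/s
X_L = ωL = 54950 Ω
X_C = 1/(ωC) = 78210 Ω
Net reactance X = X_L − X_C = -23260 Ω
Z = − j23260 Ω
|Z| = √(0² + 23260²) = 23260 Ω

23260 Ω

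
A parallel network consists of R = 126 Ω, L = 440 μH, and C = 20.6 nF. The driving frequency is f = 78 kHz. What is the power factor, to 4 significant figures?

ω = 2πf = 490100 rad/s
X_L = ωL = 215.6 Ω
X_C = 1/(ωC) = 99.05 Ω
Parallel: admittances add. Y = 1/R + 1/(jωL) + jωC
Y = (0.007937 + j0.005458) S
|Y| = 0.009632 S → |Z| = 1/|Y| = 103.8 Ω, ∠Z = −∠Y = -34.52°
cos φ = cos(-34.52°) = 0.8239

0.8239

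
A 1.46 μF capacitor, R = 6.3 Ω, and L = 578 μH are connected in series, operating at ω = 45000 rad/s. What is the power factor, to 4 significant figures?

0.5042

X_L = ωL = 26.01 Ω
X_C = 1/(ωC) = 15.22 Ω
Net reactance X = X_L − X_C = 10.79 Ω
Z = 6.300 + j10.79 Ω
|Z| = √(6.300² + 10.79²) = 12.49 Ω
∠Z = arctan(10.79/6.300) = 59.72°
cos φ = cos(59.72°) = 0.5042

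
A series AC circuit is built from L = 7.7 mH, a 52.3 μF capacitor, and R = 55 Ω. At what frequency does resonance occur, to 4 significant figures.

250.8 Hz

ω₀ = 1/√(LC) = 1/√(0.0077 × 5.23e-05) = 1576 rad/s
f₀ = ω₀/(2π) = 250.8 Hz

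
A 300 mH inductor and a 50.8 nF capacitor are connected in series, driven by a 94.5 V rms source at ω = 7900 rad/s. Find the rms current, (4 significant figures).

776.0 mA

X_L = ωL = 2370 Ω
X_C = 1/(ωC) = 2492 Ω
Net reactance X = X_L − X_C = -121.8 Ω
Z = − j121.8 Ω
|Z| = √(0² + 121.8²) = 121.8 Ω
I = V/|Z| = 94.5/121.8 = 776.0 mA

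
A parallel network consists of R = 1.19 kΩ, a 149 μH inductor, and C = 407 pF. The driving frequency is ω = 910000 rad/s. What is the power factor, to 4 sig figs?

0.1191

X_L = ωL = 135.6 Ω
X_C = 1/(ωC) = 2700 Ω
Parallel: admittances add. Y = 1/R + 1/(jωL) + jωC
Y = (0.0008403 − j0.007005) S
|Y| = 0.007055 S → |Z| = 1/|Y| = 141.7 Ω, ∠Z = −∠Y = 83.16°
cos φ = cos(83.16°) = 0.1191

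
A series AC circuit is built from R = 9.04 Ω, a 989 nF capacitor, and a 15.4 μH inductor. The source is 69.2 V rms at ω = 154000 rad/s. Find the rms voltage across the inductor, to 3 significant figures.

X_L = ωL = 2.37 Ω
X_C = 1/(ωC) = 6.57 Ω
Net reactance X = X_L − X_C = -4.19 Ω
Z = 9.04 − j4.19 Ω
|Z| = √(9.04² + 4.19²) = 9.97 Ω
I = V/|Z| = 6.94 A
V_L = I·|Z_L| = 6.94 × 2.37 = 16.5 V

16.5 V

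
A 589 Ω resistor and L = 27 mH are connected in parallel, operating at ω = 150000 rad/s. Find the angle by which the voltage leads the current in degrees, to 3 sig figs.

8.27°

X_L = ωL = 4050 Ω
Parallel: admittances add. Y = 1/R + 1/(jωL)
Y = (0.00170 − j0.000247) S
|Y| = 0.00172 S → |Z| = 1/|Y| = 583 Ω, ∠Z = −∠Y = 8.27°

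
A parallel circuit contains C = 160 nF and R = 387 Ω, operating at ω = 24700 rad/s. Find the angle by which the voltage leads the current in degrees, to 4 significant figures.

-56.82°

X_C = 1/(ωC) = 253.0 Ω
Parallel: admittances add. Y = 1/R + jωC
Y = (0.002584 + j0.003952) S
|Y| = 0.004722 S → |Z| = 1/|Y| = 211.8 Ω, ∠Z = −∠Y = -56.82°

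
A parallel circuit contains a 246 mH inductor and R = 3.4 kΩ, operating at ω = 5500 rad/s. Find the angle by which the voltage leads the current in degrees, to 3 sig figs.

68.3°

X_L = ωL = 1350 Ω
Parallel: admittances add. Y = 1/R + 1/(jωL)
Y = (0.000294 − j0.000739) S
|Y| = 0.000795 S → |Z| = 1/|Y| = 1260 Ω, ∠Z = −∠Y = 68.3°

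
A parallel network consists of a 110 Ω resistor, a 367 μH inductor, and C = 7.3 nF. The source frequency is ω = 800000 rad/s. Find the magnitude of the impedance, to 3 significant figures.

106 Ω

X_L = ωL = 294 Ω
X_C = 1/(ωC) = 171 Ω
Parallel: admittances add. Y = 1/R + 1/(jωL) + jωC
Y = (0.00909 + j0.00243) S
|Y| = 0.00941 S → |Z| = 1/|Y| = 106 Ω, ∠Z = −∠Y = -15.0°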